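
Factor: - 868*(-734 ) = 2^3*7^1*31^1*367^1 = 637112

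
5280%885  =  855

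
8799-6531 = 2268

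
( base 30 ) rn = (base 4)31001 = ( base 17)2F0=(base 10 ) 833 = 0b1101000001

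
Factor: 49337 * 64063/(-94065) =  - 3^(  -  1)*5^( - 1)*103^1*479^1 * 6271^ (  -  1)*64063^1 = -3160676231/94065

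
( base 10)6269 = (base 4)1201331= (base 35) 544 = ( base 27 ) 8G5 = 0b1100001111101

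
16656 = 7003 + 9653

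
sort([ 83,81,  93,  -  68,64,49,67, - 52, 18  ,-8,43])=[ - 68,  -  52,-8, 18, 43 , 49,64, 67, 81,83, 93]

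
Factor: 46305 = 3^3*5^1 *7^3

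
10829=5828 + 5001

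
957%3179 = 957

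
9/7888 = 9/7888 = 0.00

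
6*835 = 5010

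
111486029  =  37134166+74351863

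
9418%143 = 123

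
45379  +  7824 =53203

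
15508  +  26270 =41778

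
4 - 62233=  - 62229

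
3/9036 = 1/3012 =0.00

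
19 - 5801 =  - 5782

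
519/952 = 519/952 = 0.55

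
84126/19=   84126/19  =  4427.68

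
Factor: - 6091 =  - 6091^1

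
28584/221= 28584/221 = 129.34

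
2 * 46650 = 93300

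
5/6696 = 5/6696 = 0.00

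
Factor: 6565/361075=1/55 = 5^( - 1)*11^( - 1)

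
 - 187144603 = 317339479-504484082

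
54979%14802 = 10573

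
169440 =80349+89091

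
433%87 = 85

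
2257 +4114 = 6371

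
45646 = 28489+17157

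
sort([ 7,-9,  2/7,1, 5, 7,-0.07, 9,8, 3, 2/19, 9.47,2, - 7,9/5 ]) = [ - 9, - 7, - 0.07, 2/19,2/7, 1, 9/5, 2,3, 5, 7, 7, 8, 9,9.47 ] 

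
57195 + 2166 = 59361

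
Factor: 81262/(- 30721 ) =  - 82/31 = - 2^1*31^( - 1)*41^1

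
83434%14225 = 12309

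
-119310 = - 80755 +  - 38555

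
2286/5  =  2286/5  =  457.20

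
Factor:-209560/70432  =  -2^(-2 )*5^1*13^2*71^(- 1 ) = - 845/284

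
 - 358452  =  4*( - 89613 ) 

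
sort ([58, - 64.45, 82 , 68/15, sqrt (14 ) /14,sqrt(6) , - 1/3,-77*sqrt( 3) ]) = [ - 77*sqrt(3 ),-64.45,  -  1/3, sqrt(14 ) /14, sqrt( 6), 68/15 , 58, 82]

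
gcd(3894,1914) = 66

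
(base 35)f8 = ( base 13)320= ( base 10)533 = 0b1000010101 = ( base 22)125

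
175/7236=175/7236 = 0.02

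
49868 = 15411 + 34457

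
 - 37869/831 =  - 12623/277 = -  45.57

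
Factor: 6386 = 2^1*31^1*103^1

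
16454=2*8227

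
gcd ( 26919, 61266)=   3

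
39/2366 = 3/182 = 0.02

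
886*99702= 88335972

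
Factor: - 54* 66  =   - 3564 = -2^2*3^4*11^1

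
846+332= 1178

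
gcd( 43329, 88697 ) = 1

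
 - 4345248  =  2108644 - 6453892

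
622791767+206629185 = 829420952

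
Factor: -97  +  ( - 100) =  - 197^1 = - 197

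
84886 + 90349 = 175235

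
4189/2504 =4189/2504 = 1.67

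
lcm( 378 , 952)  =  25704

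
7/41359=7/41359 = 0.00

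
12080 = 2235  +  9845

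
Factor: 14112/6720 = 2^(- 1)*3^1*5^( -1 )*7^1 = 21/10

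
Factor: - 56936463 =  - 3^1*541^1*35081^1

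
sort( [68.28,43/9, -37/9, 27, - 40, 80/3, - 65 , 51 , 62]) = [ - 65,  -  40,-37/9,43/9,80/3,27,51,62,68.28] 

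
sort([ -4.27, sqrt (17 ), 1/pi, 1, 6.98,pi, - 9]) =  [ - 9,  -  4.27,1/pi, 1, pi,sqrt (17) , 6.98] 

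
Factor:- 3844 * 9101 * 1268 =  - 44360021392=- 2^4 * 19^1 * 31^2*317^1 * 479^1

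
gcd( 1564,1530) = 34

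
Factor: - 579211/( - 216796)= 2^ (-2)*83^( -1 ) * 887^1 = 887/332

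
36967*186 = 6875862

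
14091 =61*231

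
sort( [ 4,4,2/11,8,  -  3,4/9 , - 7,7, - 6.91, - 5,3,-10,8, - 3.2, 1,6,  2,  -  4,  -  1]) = [ - 10, - 7,  -  6.91, - 5, - 4,- 3.2, - 3, - 1,2/11,4/9 , 1, 2,3,4,4 , 6, 7,8, 8 ] 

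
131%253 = 131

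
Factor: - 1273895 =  - 5^1*7^1*17^1*2141^1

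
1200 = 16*75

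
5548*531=2945988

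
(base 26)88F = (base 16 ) 15ff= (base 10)5631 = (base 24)9IF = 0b1010111111111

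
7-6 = 1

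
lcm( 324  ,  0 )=0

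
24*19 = 456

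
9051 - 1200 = 7851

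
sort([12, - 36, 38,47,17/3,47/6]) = [ - 36, 17/3, 47/6,12,38,47 ]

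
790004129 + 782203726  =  1572207855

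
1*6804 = 6804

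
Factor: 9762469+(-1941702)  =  257^1 * 30431^1 = 7820767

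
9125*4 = 36500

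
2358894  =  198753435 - 196394541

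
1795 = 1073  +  722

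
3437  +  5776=9213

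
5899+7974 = 13873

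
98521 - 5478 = 93043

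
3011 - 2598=413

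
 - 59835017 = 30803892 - 90638909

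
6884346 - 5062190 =1822156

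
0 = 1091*0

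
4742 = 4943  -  201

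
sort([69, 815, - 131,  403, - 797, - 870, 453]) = [ - 870,-797, - 131,69, 403, 453,815]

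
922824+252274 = 1175098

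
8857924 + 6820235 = 15678159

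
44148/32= 1379 + 5/8 = 1379.62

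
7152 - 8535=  - 1383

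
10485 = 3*3495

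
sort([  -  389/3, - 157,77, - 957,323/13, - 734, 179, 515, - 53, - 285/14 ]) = [ - 957 , - 734, - 157,- 389/3,-53, - 285/14,  323/13,  77 , 179,515]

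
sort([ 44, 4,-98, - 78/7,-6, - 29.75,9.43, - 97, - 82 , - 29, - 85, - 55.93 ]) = [  -  98, - 97,-85, - 82, - 55.93,  -  29.75,-29, - 78/7 , -6, 4 , 9.43,44 ]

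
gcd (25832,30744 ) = 8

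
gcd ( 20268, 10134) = 10134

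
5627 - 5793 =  - 166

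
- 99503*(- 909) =90448227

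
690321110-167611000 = 522710110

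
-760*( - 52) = 39520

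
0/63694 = 0 = 0.00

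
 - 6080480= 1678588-7759068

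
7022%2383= 2256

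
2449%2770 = 2449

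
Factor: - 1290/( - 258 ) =5^1 = 5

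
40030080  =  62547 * 640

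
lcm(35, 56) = 280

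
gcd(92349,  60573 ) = 993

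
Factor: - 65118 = -2^1 * 3^1*10853^1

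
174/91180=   87/45590 = 0.00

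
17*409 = 6953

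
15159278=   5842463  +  9316815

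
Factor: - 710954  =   - 2^1*31^1  *  11467^1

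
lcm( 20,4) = 20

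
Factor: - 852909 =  - 3^1*23^1*47^1*263^1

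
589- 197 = 392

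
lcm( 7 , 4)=28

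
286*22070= 6312020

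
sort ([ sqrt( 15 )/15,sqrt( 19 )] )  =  [ sqrt ( 15)/15,sqrt (19)]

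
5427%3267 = 2160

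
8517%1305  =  687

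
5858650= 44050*133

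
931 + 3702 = 4633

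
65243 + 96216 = 161459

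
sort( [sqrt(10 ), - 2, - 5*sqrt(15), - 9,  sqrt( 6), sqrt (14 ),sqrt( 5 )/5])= [-5*sqrt(15 ),-9,-2 , sqrt( 5 )/5 , sqrt(6),sqrt(10),sqrt(14 )]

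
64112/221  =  64112/221 = 290.10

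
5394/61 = 88 + 26/61=88.43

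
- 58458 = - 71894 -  - 13436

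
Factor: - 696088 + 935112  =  2^4*14939^1 = 239024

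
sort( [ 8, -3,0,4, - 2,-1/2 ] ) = [ -3, - 2, - 1/2, 0,4, 8 ]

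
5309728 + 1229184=6538912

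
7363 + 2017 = 9380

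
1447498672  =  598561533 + 848937139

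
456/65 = 7 + 1/65 = 7.02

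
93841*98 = 9196418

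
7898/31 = 254 + 24/31 = 254.77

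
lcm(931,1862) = 1862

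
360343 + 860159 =1220502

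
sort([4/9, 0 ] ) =[0, 4/9 ] 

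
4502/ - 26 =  - 174 + 11/13 = - 173.15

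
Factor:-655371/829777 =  - 3^6*13^( - 1 )*71^(  -  1) = -729/923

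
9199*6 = 55194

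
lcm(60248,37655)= 301240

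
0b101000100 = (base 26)CC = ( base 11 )275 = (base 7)642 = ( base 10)324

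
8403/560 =15 + 3/560 = 15.01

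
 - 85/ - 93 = 85/93=   0.91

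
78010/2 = 39005  =  39005.00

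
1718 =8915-7197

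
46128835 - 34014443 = 12114392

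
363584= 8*45448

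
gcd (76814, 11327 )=1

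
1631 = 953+678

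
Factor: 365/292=2^(-2 )*5^1 = 5/4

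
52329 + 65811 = 118140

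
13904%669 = 524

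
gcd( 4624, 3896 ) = 8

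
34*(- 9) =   -  306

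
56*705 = 39480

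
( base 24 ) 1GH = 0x3D1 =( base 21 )24b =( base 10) 977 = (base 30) 12h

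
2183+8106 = 10289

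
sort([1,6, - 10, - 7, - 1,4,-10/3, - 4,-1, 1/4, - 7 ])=[-10, - 7,-7, - 4,  -  10/3,- 1, - 1 , 1/4, 1,4,  6 ]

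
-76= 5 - 81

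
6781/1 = 6781 = 6781.00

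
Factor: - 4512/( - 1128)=2^2 = 4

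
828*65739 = 54431892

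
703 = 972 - 269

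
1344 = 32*42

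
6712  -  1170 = 5542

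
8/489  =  8/489=0.02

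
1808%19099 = 1808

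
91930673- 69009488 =22921185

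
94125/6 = 31375/2  =  15687.50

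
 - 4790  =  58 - 4848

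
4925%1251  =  1172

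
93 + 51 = 144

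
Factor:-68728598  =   - 2^1*53^1*648383^1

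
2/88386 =1/44193 = 0.00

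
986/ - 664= - 493/332 = - 1.48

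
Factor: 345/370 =2^(-1)*3^1*23^1*37^( - 1) = 69/74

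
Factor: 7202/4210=5^(  -  1)*13^1*277^1*421^ ( -1 ) =3601/2105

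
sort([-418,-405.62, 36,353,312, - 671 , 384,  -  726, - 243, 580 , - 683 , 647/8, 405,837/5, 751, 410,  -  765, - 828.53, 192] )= [-828.53,- 765, - 726, - 683, - 671, - 418, - 405.62, - 243, 36, 647/8 , 837/5, 192, 312,353,384, 405 , 410, 580,751 ]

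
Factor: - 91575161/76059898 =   -  2^( - 1)*71^1*821^1*1571^1*38029949^( - 1 )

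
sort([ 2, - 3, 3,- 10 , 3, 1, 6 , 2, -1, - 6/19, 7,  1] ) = [- 10, - 3, - 1, - 6/19,  1, 1,2 , 2, 3 , 3, 6, 7]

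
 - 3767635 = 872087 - 4639722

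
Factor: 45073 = 7^1*47^1*137^1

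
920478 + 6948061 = 7868539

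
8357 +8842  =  17199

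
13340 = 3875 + 9465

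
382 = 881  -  499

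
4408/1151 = 3+ 955/1151  =  3.83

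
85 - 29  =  56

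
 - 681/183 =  - 227/61 = - 3.72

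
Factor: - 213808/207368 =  - 166/161 = - 2^1*7^( - 1 )*23^( - 1)  *83^1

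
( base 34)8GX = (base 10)9825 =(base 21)115i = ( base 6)113253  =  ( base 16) 2661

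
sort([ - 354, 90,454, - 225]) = [ -354, - 225 , 90, 454]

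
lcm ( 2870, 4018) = 20090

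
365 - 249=116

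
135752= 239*568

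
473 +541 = 1014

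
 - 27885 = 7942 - 35827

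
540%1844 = 540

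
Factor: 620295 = 3^1*5^1*13^1*3181^1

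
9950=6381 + 3569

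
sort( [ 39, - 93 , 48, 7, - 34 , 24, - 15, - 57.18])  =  [ - 93,-57.18 , -34,-15,7,24,39,48 ] 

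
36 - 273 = -237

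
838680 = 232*3615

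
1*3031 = 3031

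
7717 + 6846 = 14563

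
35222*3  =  105666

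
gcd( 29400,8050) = 350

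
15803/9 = 1755+8/9 = 1755.89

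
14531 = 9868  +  4663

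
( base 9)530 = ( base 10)432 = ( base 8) 660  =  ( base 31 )dt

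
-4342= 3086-7428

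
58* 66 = 3828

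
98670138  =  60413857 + 38256281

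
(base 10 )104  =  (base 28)3K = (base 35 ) 2y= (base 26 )40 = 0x68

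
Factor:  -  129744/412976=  - 153/487 = -3^2*17^1*487^(-1 )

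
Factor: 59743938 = 2^1*3^1*9957323^1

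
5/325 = 1/65= 0.02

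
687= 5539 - 4852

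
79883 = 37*2159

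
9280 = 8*1160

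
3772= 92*41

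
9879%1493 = 921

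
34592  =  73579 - 38987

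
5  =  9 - 4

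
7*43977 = 307839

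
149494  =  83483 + 66011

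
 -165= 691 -856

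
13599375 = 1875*7253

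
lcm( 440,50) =2200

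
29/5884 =29/5884  =  0.00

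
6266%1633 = 1367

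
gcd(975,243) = 3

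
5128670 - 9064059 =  - 3935389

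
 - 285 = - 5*57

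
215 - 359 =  - 144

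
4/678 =2/339 =0.01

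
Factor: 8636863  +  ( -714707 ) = 7922156 = 2^2*11^1*401^1*449^1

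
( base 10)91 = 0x5B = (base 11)83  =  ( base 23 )3m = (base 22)43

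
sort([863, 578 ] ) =[ 578,863] 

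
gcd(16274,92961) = 1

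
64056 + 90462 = 154518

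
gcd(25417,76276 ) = 1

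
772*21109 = 16296148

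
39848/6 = 19924/3 = 6641.33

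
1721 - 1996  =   - 275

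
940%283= 91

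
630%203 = 21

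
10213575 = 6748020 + 3465555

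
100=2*50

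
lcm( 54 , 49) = 2646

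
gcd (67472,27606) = 2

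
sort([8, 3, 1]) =[ 1 , 3 , 8 ]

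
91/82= 91/82 = 1.11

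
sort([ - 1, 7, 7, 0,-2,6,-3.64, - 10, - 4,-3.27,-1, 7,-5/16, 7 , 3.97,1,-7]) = [ - 10,-7, -4,  -  3.64,-3.27,-2, - 1, - 1,  -  5/16,  0, 1, 3.97,6, 7,  7, 7, 7 ]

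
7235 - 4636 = 2599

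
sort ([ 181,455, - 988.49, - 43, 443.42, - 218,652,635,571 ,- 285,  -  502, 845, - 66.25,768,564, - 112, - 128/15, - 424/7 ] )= [ - 988.49, - 502,  -  285, - 218, - 112, - 66.25, - 424/7, - 43, - 128/15,181,443.42,  455,564,571,635,  652, 768, 845]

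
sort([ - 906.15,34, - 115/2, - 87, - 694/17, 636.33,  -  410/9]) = [ - 906.15, - 87, - 115/2,- 410/9 , - 694/17,34,636.33 ] 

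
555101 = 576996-21895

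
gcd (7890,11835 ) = 3945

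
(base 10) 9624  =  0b10010110011000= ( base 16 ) 2598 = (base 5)301444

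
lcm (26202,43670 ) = 131010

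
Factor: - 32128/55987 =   -  2^7*251^1*55987^(-1 )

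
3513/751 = 3513/751  =  4.68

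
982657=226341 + 756316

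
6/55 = 6/55 = 0.11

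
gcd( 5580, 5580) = 5580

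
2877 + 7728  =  10605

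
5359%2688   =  2671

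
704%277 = 150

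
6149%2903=343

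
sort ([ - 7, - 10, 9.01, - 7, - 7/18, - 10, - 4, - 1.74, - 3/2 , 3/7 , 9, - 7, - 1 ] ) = [- 10, - 10, - 7, - 7, - 7, - 4, - 1.74, - 3/2,-1, - 7/18, 3/7, 9,  9.01]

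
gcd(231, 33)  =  33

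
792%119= 78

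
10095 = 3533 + 6562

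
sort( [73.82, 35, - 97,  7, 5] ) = [-97,5, 7,35, 73.82]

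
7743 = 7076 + 667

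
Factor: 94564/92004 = 3^(  -  1)*11^(  -  1)*17^( -1)*41^( - 1) * 47^1* 503^1 = 23641/23001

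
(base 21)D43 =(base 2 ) 1011010111100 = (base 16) 16BC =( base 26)8FM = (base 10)5820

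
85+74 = 159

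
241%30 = 1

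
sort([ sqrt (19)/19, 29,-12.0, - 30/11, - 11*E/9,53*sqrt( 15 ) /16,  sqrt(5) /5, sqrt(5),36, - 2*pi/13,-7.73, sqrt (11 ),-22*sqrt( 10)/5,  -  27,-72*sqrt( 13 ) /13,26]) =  [ - 27, - 72*sqrt( 13 ) /13,  -  22*sqrt(10 ) /5,  -  12.0,-7.73, - 11*E/9, - 30/11, - 2*pi/13, sqrt(19 ) /19, sqrt ( 5 ) /5, sqrt( 5 ), sqrt( 11 ),  53*sqrt(15 )/16, 26, 29, 36 ] 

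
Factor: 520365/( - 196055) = -3^1*307^1 * 347^(-1 ) = -921/347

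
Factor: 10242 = 2^1*3^2 * 569^1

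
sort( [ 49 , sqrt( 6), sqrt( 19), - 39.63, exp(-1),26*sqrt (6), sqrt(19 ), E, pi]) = [ - 39.63,  exp( - 1), sqrt( 6),  E, pi, sqrt(19),  sqrt( 19), 49, 26 * sqrt( 6)]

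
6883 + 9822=16705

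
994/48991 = 994/48991 = 0.02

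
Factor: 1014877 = 1014877^1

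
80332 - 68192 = 12140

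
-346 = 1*( - 346)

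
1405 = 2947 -1542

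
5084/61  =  83 + 21/61 = 83.34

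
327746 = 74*4429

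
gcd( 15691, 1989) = 221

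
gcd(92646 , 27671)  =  1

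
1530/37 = 41+13/37 =41.35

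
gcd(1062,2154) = 6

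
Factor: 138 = 2^1*3^1*23^1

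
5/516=5/516 = 0.01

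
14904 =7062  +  7842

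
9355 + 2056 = 11411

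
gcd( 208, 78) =26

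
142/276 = 71/138 = 0.51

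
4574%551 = 166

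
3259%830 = 769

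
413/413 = 1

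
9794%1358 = 288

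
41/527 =41/527=0.08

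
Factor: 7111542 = 2^1*3^1*17^1*113^1*617^1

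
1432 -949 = 483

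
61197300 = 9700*6309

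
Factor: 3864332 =2^2* 41^1 *23563^1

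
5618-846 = 4772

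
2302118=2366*973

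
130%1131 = 130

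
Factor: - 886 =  - 2^1*443^1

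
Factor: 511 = 7^1*73^1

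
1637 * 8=13096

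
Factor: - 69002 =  - 2^1*34501^1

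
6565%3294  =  3271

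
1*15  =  15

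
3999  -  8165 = -4166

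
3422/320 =1711/160 = 10.69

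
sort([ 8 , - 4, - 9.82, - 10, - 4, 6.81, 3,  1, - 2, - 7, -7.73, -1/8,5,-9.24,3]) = [ - 10, - 9.82, - 9.24, - 7.73, - 7, - 4,-4,-2, - 1/8,1,  3,3, 5, 6.81, 8 ] 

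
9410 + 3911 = 13321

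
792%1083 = 792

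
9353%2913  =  614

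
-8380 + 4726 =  - 3654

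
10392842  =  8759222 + 1633620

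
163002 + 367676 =530678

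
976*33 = 32208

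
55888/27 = 2069 + 25/27= 2069.93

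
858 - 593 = 265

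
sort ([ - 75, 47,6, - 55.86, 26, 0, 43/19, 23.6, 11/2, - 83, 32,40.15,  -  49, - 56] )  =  [ - 83, - 75, - 56,  -  55.86, - 49 , 0,43/19,11/2,  6,23.6,  26,  32, 40.15, 47]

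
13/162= 13/162= 0.08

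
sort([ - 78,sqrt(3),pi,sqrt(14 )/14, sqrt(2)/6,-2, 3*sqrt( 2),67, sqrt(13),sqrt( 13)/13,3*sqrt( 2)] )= [ - 78 ,-2, sqrt(  2)/6,sqrt( 14)/14,sqrt( 13)/13,  sqrt( 3 ),  pi,sqrt(13), 3*sqrt(2),3*sqrt( 2 ),67 ]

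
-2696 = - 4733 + 2037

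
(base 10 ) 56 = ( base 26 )24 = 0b111000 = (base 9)62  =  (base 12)48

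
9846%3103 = 537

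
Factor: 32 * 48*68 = 104448  =  2^11*3^1*17^1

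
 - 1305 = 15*( - 87)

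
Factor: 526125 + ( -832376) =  - 306251 = -11^2*2531^1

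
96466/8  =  48233/4  =  12058.25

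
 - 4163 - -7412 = 3249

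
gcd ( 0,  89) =89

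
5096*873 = 4448808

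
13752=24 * 573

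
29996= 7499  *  4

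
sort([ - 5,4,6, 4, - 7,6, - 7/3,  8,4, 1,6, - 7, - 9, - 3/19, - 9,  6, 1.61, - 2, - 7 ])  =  [ - 9, - 9, - 7, - 7, -7, - 5,-7/3, - 2, - 3/19,  1,  1.61,4,  4,4,  6,  6 , 6, 6,8]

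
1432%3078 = 1432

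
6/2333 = 6/2333 =0.00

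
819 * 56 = 45864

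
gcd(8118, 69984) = 18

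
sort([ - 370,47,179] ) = [ - 370, 47,179] 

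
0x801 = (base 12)1229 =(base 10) 2049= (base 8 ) 4001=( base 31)243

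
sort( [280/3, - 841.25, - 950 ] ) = [-950,-841.25, 280/3]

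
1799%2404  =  1799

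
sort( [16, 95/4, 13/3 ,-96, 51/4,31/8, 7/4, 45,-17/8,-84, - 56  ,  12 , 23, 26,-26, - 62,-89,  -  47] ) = [-96,-89, - 84,  -  62,- 56,  -  47, - 26,  -  17/8,7/4, 31/8, 13/3, 12, 51/4, 16,23, 95/4, 26,45 ] 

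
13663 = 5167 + 8496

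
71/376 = 71/376 = 0.19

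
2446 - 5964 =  - 3518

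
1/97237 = 1/97237 = 0.00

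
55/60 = 11/12= 0.92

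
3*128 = 384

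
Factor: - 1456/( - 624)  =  7/3 = 3^( - 1)*7^1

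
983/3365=983/3365  =  0.29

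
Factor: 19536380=2^2*5^1*151^1*6469^1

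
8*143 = 1144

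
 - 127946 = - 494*259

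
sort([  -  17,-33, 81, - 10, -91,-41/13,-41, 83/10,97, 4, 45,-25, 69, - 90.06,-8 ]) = [-91, - 90.06, - 41,- 33,- 25, - 17,-10,-8,- 41/13,4, 83/10, 45, 69,81, 97 ]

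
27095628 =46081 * 588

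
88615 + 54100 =142715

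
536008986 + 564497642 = 1100506628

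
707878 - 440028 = 267850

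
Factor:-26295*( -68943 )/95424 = 86326485/4544 = 2^( - 6 )*3^1  *5^1*7^2*67^1*71^( - 1 )*1753^1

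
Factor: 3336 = 2^3*3^1 * 139^1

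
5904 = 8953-3049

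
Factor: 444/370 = 2^1*3^1*5^(-1) = 6/5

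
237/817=237/817 = 0.29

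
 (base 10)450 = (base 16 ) 1c2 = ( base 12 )316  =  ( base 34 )D8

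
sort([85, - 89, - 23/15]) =[ - 89, - 23/15, 85]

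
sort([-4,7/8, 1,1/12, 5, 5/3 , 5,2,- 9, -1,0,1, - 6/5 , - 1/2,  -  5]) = [ - 9, - 5, -4, - 6/5,  -  1, - 1/2 , 0,1/12 , 7/8 , 1,1, 5/3, 2 , 5,5]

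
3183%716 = 319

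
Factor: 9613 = 9613^1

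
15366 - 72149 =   -  56783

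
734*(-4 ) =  - 2936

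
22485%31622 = 22485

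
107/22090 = 107/22090 = 0.00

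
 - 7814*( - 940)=7345160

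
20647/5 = 20647/5 = 4129.40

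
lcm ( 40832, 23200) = 1020800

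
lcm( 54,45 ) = 270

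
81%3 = 0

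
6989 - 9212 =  - 2223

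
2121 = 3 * 707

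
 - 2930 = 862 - 3792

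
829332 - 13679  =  815653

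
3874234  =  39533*98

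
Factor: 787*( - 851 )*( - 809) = 23^1*37^1*787^1* 809^1 = 541817233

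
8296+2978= 11274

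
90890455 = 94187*965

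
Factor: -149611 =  - 7^1*11^1*29^1 * 67^1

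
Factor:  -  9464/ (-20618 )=2^2 * 7^1 *61^ ( -1) =28/61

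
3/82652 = 3/82652= 0.00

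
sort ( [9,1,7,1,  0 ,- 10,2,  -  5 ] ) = [-10,-5,0,1,1 , 2,7, 9 ]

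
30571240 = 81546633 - 50975393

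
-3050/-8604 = 1525/4302 = 0.35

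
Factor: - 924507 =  - 3^3*97^1*353^1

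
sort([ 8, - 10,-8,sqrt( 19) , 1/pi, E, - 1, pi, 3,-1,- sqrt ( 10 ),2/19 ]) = [ - 10,  -  8,-sqrt(10), - 1, - 1, 2/19, 1/pi, E,  3,pi, sqrt (19),8 ] 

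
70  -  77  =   - 7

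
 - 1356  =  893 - 2249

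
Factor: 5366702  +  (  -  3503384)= 1863318 = 2^1*3^1 * 310553^1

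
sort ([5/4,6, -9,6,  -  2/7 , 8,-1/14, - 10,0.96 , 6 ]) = [-10, - 9,  -  2/7, - 1/14,0.96,5/4,6,6,6,8 ] 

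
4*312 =1248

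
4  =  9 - 5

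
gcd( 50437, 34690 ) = 1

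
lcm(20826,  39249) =1020474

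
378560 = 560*676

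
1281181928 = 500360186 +780821742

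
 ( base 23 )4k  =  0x70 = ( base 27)44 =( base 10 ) 112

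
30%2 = 0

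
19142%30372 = 19142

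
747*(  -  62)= - 46314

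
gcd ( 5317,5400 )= 1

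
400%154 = 92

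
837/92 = 9 + 9/92 = 9.10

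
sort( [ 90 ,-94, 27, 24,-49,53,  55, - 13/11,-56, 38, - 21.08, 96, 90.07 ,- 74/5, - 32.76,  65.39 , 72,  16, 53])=[-94, - 56,- 49,-32.76,-21.08 , - 74/5,  -  13/11,16,24,27 , 38 , 53,53,55, 65.39,  72 , 90 , 90.07, 96]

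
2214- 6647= - 4433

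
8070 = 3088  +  4982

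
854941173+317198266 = 1172139439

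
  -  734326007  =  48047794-782373801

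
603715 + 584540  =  1188255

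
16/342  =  8/171 = 0.05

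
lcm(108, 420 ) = 3780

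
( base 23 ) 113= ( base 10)555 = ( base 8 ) 1053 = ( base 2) 1000101011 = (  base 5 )4210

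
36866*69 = 2543754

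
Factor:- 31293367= - 7^1*223^1*20047^1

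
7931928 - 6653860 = 1278068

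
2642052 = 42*62906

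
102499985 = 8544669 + 93955316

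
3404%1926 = 1478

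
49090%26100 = 22990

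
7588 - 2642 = 4946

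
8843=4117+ 4726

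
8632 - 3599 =5033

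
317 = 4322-4005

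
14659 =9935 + 4724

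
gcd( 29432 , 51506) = 7358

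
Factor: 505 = 5^1*101^1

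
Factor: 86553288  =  2^3*3^2*1202129^1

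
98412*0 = 0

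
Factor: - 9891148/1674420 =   -  2472787/418605 = - 3^(- 1) * 5^( - 1 )*11^( - 1) * 43^( - 1)*59^( - 1)*977^1 * 2531^1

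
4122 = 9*458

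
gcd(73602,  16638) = 282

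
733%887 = 733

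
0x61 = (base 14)6d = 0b1100001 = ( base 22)49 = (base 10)97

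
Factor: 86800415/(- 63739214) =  - 2^(  -  1)*5^1*7^(- 1) * 11^ ( - 1)*13^1*151^ ( - 1)*2741^( - 1)*1335391^1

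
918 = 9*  102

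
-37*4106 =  - 151922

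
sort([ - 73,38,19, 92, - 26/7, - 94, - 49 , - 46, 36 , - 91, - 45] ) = [ - 94 ,-91, - 73,-49,- 46 , - 45 ,-26/7,19,36, 38, 92]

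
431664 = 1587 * 272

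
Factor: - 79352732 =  - 2^2*47^1*422089^1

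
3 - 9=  - 6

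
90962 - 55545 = 35417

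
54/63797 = 54/63797 = 0.00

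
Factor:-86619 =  - 3^1*13^1* 2221^1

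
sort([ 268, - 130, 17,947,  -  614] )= [ - 614, - 130,17,268,947] 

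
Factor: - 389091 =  - 3^1*23^1*5639^1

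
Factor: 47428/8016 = 71/12 = 2^ ( - 2 )*3^ ( - 1 )*71^1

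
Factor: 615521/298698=2^( - 1 )*3^( - 1)*49783^( -1)*615521^1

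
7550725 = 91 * 82975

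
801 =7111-6310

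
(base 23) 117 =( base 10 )559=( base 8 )1057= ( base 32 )HF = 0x22f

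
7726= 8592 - 866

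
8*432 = 3456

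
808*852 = 688416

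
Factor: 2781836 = 2^2*47^1*14797^1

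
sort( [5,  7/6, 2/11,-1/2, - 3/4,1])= [-3/4, - 1/2, 2/11,1,  7/6,5]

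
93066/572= 46533/286 = 162.70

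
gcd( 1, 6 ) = 1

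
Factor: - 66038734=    - 2^1*197^1* 167611^1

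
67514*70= 4725980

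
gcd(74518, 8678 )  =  2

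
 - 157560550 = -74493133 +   -  83067417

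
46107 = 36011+10096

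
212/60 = 3 + 8/15 = 3.53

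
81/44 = 1+37/44 = 1.84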